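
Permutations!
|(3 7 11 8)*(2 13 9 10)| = 4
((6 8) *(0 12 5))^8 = (0 5 12) = [5, 1, 2, 3, 4, 12, 6, 7, 8, 9, 10, 11, 0]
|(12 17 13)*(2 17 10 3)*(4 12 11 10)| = |(2 17 13 11 10 3)(4 12)| = 6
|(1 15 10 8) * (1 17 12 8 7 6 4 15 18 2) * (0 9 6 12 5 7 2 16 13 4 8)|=8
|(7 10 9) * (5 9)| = |(5 9 7 10)| = 4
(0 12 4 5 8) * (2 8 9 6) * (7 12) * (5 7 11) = [11, 1, 8, 3, 7, 9, 2, 12, 0, 6, 10, 5, 4] = (0 11 5 9 6 2 8)(4 7 12)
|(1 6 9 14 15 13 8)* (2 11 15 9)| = |(1 6 2 11 15 13 8)(9 14)| = 14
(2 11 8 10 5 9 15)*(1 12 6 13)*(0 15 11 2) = (0 15)(1 12 6 13)(5 9 11 8 10) = [15, 12, 2, 3, 4, 9, 13, 7, 10, 11, 5, 8, 6, 1, 14, 0]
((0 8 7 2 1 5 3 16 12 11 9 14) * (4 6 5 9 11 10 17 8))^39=(0 8 5 1 12)(2 16 14 17 6)(3 9 10 4 7)=[8, 12, 16, 9, 7, 1, 2, 3, 5, 10, 4, 11, 0, 13, 17, 15, 14, 6]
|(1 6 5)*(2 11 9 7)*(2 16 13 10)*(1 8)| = 28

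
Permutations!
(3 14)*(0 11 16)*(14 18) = (0 11 16)(3 18 14) = [11, 1, 2, 18, 4, 5, 6, 7, 8, 9, 10, 16, 12, 13, 3, 15, 0, 17, 14]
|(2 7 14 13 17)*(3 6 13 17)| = |(2 7 14 17)(3 6 13)| = 12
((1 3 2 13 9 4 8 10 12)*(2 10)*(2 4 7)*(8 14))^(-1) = (1 12 10 3)(2 7 9 13)(4 8 14) = [0, 12, 7, 1, 8, 5, 6, 9, 14, 13, 3, 11, 10, 2, 4]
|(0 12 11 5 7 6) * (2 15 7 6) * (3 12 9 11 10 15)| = |(0 9 11 5 6)(2 3 12 10 15 7)| = 30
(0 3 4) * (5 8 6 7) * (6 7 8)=(0 3 4)(5 6 8 7)=[3, 1, 2, 4, 0, 6, 8, 5, 7]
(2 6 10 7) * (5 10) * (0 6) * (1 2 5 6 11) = (0 11 1 2)(5 10 7) = [11, 2, 0, 3, 4, 10, 6, 5, 8, 9, 7, 1]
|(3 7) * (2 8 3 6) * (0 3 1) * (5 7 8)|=|(0 3 8 1)(2 5 7 6)|=4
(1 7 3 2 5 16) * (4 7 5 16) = (1 5 4 7 3 2 16) = [0, 5, 16, 2, 7, 4, 6, 3, 8, 9, 10, 11, 12, 13, 14, 15, 1]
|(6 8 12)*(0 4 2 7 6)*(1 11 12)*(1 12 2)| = 9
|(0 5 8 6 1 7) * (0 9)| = 7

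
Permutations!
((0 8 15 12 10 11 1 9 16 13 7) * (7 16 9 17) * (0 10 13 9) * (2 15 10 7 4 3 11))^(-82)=[9, 3, 10, 17, 1, 5, 6, 7, 0, 16, 8, 4, 15, 12, 14, 2, 13, 11]=(0 9 16 13 12 15 2 10 8)(1 3 17 11 4)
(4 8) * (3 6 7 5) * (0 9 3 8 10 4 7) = [9, 1, 2, 6, 10, 8, 0, 5, 7, 3, 4] = (0 9 3 6)(4 10)(5 8 7)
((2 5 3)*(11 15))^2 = (15)(2 3 5) = [0, 1, 3, 5, 4, 2, 6, 7, 8, 9, 10, 11, 12, 13, 14, 15]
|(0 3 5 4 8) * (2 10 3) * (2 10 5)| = |(0 10 3 2 5 4 8)| = 7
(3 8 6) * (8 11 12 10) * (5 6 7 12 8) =(3 11 8 7 12 10 5 6) =[0, 1, 2, 11, 4, 6, 3, 12, 7, 9, 5, 8, 10]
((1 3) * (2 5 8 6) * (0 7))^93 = (0 7)(1 3)(2 5 8 6) = [7, 3, 5, 1, 4, 8, 2, 0, 6]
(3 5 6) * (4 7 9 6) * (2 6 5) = [0, 1, 6, 2, 7, 4, 3, 9, 8, 5] = (2 6 3)(4 7 9 5)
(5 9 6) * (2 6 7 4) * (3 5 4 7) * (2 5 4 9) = (2 6 9 3 4 5) = [0, 1, 6, 4, 5, 2, 9, 7, 8, 3]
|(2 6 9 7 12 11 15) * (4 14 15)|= |(2 6 9 7 12 11 4 14 15)|= 9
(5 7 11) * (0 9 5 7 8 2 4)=(0 9 5 8 2 4)(7 11)=[9, 1, 4, 3, 0, 8, 6, 11, 2, 5, 10, 7]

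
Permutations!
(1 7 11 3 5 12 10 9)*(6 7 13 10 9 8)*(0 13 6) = [13, 6, 2, 5, 4, 12, 7, 11, 0, 1, 8, 3, 9, 10] = (0 13 10 8)(1 6 7 11 3 5 12 9)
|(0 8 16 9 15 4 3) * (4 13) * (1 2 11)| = 24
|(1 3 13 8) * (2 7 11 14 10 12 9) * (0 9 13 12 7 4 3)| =|(0 9 2 4 3 12 13 8 1)(7 11 14 10)| =36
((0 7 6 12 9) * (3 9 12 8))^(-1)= [9, 1, 2, 8, 4, 5, 7, 0, 6, 3, 10, 11, 12]= (12)(0 9 3 8 6 7)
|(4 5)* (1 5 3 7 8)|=6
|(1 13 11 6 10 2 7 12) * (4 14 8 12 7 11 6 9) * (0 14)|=|(0 14 8 12 1 13 6 10 2 11 9 4)|=12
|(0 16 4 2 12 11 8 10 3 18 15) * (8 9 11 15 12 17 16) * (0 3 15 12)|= 12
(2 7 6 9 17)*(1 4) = [0, 4, 7, 3, 1, 5, 9, 6, 8, 17, 10, 11, 12, 13, 14, 15, 16, 2] = (1 4)(2 7 6 9 17)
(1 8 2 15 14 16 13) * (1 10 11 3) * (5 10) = (1 8 2 15 14 16 13 5 10 11 3) = [0, 8, 15, 1, 4, 10, 6, 7, 2, 9, 11, 3, 12, 5, 16, 14, 13]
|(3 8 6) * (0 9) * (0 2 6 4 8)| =10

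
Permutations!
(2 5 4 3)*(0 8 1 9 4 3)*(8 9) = [9, 8, 5, 2, 0, 3, 6, 7, 1, 4] = (0 9 4)(1 8)(2 5 3)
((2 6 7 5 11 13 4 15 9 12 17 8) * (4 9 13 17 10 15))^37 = [0, 1, 7, 3, 4, 17, 5, 11, 6, 10, 13, 8, 15, 12, 14, 9, 16, 2] = (2 7 11 8 6 5 17)(9 10 13 12 15)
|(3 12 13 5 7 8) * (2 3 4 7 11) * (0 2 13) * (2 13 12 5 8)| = 10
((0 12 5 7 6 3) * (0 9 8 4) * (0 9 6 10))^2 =[5, 1, 2, 3, 8, 10, 6, 0, 9, 4, 12, 11, 7] =(0 5 10 12 7)(4 8 9)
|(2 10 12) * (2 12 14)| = |(2 10 14)| = 3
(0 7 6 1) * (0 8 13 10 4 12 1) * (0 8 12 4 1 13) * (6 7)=(0 6 8)(1 12 13 10)=[6, 12, 2, 3, 4, 5, 8, 7, 0, 9, 1, 11, 13, 10]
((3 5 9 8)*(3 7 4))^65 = (3 4 7 8 9 5) = [0, 1, 2, 4, 7, 3, 6, 8, 9, 5]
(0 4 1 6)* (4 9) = (0 9 4 1 6) = [9, 6, 2, 3, 1, 5, 0, 7, 8, 4]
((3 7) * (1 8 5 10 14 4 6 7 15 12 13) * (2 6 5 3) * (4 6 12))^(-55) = [0, 2, 14, 13, 8, 3, 5, 10, 12, 9, 15, 11, 6, 7, 4, 1] = (1 2 14 4 8 12 6 5 3 13 7 10 15)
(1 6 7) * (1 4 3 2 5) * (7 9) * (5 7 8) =(1 6 9 8 5)(2 7 4 3) =[0, 6, 7, 2, 3, 1, 9, 4, 5, 8]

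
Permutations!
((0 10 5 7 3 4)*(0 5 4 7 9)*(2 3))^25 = [0, 1, 3, 7, 4, 5, 6, 2, 8, 9, 10] = (10)(2 3 7)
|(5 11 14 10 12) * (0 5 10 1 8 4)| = 14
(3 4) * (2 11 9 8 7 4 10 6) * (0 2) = (0 2 11 9 8 7 4 3 10 6) = [2, 1, 11, 10, 3, 5, 0, 4, 7, 8, 6, 9]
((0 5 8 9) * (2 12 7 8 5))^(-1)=(0 9 8 7 12 2)=[9, 1, 0, 3, 4, 5, 6, 12, 7, 8, 10, 11, 2]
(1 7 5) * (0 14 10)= (0 14 10)(1 7 5)= [14, 7, 2, 3, 4, 1, 6, 5, 8, 9, 0, 11, 12, 13, 10]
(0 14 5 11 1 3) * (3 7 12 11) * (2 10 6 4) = (0 14 5 3)(1 7 12 11)(2 10 6 4) = [14, 7, 10, 0, 2, 3, 4, 12, 8, 9, 6, 1, 11, 13, 5]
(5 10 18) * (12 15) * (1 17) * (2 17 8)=(1 8 2 17)(5 10 18)(12 15)=[0, 8, 17, 3, 4, 10, 6, 7, 2, 9, 18, 11, 15, 13, 14, 12, 16, 1, 5]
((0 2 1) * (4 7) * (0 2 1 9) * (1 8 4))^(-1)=(0 9 2 1 7 4 8)=[9, 7, 1, 3, 8, 5, 6, 4, 0, 2]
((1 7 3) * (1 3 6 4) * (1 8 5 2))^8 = (1 7 6 4 8 5 2) = [0, 7, 1, 3, 8, 2, 4, 6, 5]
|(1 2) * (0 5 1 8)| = |(0 5 1 2 8)| = 5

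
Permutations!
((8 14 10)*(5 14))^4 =[0, 1, 2, 3, 4, 5, 6, 7, 8, 9, 10, 11, 12, 13, 14] =(14)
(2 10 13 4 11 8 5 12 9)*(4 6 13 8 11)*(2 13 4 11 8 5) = [0, 1, 10, 3, 11, 12, 4, 7, 2, 13, 5, 8, 9, 6] = (2 10 5 12 9 13 6 4 11 8)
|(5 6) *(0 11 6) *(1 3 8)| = |(0 11 6 5)(1 3 8)| = 12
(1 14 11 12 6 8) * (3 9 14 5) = (1 5 3 9 14 11 12 6 8) = [0, 5, 2, 9, 4, 3, 8, 7, 1, 14, 10, 12, 6, 13, 11]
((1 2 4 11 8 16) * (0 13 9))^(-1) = [9, 16, 1, 3, 2, 5, 6, 7, 11, 13, 10, 4, 12, 0, 14, 15, 8] = (0 9 13)(1 16 8 11 4 2)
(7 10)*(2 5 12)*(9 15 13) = [0, 1, 5, 3, 4, 12, 6, 10, 8, 15, 7, 11, 2, 9, 14, 13] = (2 5 12)(7 10)(9 15 13)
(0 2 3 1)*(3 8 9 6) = (0 2 8 9 6 3 1) = [2, 0, 8, 1, 4, 5, 3, 7, 9, 6]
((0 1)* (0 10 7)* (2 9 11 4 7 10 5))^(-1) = (0 7 4 11 9 2 5 1) = [7, 0, 5, 3, 11, 1, 6, 4, 8, 2, 10, 9]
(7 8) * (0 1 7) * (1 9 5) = [9, 7, 2, 3, 4, 1, 6, 8, 0, 5] = (0 9 5 1 7 8)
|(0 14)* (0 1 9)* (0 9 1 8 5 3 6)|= 6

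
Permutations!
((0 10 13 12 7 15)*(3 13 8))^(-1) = (0 15 7 12 13 3 8 10) = [15, 1, 2, 8, 4, 5, 6, 12, 10, 9, 0, 11, 13, 3, 14, 7]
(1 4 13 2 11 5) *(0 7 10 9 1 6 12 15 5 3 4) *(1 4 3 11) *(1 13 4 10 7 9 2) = (0 9 10 2 13 1)(5 6 12 15) = [9, 0, 13, 3, 4, 6, 12, 7, 8, 10, 2, 11, 15, 1, 14, 5]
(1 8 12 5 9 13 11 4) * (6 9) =(1 8 12 5 6 9 13 11 4) =[0, 8, 2, 3, 1, 6, 9, 7, 12, 13, 10, 4, 5, 11]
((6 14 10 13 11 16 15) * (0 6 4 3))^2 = (0 14 13 16 4)(3 6 10 11 15) = [14, 1, 2, 6, 0, 5, 10, 7, 8, 9, 11, 15, 12, 16, 13, 3, 4]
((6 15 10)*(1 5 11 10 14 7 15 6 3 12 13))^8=(1 5 11 10 3 12 13)(7 14 15)=[0, 5, 2, 12, 4, 11, 6, 14, 8, 9, 3, 10, 13, 1, 15, 7]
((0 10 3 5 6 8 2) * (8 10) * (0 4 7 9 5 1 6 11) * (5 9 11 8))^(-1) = (0 11 7 4 2 8 5)(1 3 10 6) = [11, 3, 8, 10, 2, 0, 1, 4, 5, 9, 6, 7]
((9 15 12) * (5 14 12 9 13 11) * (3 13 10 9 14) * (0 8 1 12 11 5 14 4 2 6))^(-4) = (0 15 1 2 10)(3 5 13)(4 12 6 9 8) = [15, 2, 10, 5, 12, 13, 9, 7, 4, 8, 0, 11, 6, 3, 14, 1]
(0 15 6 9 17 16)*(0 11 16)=(0 15 6 9 17)(11 16)=[15, 1, 2, 3, 4, 5, 9, 7, 8, 17, 10, 16, 12, 13, 14, 6, 11, 0]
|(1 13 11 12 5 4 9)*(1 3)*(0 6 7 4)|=|(0 6 7 4 9 3 1 13 11 12 5)|=11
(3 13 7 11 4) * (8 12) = (3 13 7 11 4)(8 12) = [0, 1, 2, 13, 3, 5, 6, 11, 12, 9, 10, 4, 8, 7]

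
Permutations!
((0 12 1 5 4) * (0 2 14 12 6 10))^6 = (14) = [0, 1, 2, 3, 4, 5, 6, 7, 8, 9, 10, 11, 12, 13, 14]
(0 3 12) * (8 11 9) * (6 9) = (0 3 12)(6 9 8 11) = [3, 1, 2, 12, 4, 5, 9, 7, 11, 8, 10, 6, 0]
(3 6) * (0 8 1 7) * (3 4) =[8, 7, 2, 6, 3, 5, 4, 0, 1] =(0 8 1 7)(3 6 4)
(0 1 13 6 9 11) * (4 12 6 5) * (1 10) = (0 10 1 13 5 4 12 6 9 11) = [10, 13, 2, 3, 12, 4, 9, 7, 8, 11, 1, 0, 6, 5]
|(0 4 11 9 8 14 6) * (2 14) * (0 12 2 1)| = 12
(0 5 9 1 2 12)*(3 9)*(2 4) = [5, 4, 12, 9, 2, 3, 6, 7, 8, 1, 10, 11, 0] = (0 5 3 9 1 4 2 12)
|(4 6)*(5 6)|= 3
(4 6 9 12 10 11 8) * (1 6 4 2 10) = (1 6 9 12)(2 10 11 8) = [0, 6, 10, 3, 4, 5, 9, 7, 2, 12, 11, 8, 1]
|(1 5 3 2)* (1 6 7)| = 6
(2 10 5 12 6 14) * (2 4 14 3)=(2 10 5 12 6 3)(4 14)=[0, 1, 10, 2, 14, 12, 3, 7, 8, 9, 5, 11, 6, 13, 4]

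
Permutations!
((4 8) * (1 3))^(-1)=(1 3)(4 8)=[0, 3, 2, 1, 8, 5, 6, 7, 4]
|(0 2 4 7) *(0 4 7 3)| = |(0 2 7 4 3)| = 5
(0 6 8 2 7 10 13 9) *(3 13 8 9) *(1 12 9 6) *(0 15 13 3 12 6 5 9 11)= (0 1 6 5 9 15 13 12 11)(2 7 10 8)= [1, 6, 7, 3, 4, 9, 5, 10, 2, 15, 8, 0, 11, 12, 14, 13]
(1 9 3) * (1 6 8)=[0, 9, 2, 6, 4, 5, 8, 7, 1, 3]=(1 9 3 6 8)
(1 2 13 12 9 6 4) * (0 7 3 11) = (0 7 3 11)(1 2 13 12 9 6 4) = [7, 2, 13, 11, 1, 5, 4, 3, 8, 6, 10, 0, 9, 12]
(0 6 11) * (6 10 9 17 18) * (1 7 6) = (0 10 9 17 18 1 7 6 11) = [10, 7, 2, 3, 4, 5, 11, 6, 8, 17, 9, 0, 12, 13, 14, 15, 16, 18, 1]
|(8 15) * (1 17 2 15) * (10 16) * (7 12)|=|(1 17 2 15 8)(7 12)(10 16)|=10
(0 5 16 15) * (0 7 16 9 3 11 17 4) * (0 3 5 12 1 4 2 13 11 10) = (0 12 1 4 3 10)(2 13 11 17)(5 9)(7 16 15) = [12, 4, 13, 10, 3, 9, 6, 16, 8, 5, 0, 17, 1, 11, 14, 7, 15, 2]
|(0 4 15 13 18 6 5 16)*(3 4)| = 9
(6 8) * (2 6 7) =(2 6 8 7) =[0, 1, 6, 3, 4, 5, 8, 2, 7]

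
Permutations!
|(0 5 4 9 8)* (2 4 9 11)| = 12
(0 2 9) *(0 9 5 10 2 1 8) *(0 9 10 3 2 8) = [1, 0, 5, 2, 4, 3, 6, 7, 9, 10, 8] = (0 1)(2 5 3)(8 9 10)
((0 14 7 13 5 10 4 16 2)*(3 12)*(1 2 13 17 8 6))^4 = (0 8)(1 7)(2 17)(4 10 5 13 16)(6 14) = [8, 7, 17, 3, 10, 13, 14, 1, 0, 9, 5, 11, 12, 16, 6, 15, 4, 2]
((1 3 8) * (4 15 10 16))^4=(16)(1 3 8)=[0, 3, 2, 8, 4, 5, 6, 7, 1, 9, 10, 11, 12, 13, 14, 15, 16]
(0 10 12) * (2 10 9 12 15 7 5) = (0 9 12)(2 10 15 7 5) = [9, 1, 10, 3, 4, 2, 6, 5, 8, 12, 15, 11, 0, 13, 14, 7]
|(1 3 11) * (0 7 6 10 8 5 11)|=|(0 7 6 10 8 5 11 1 3)|=9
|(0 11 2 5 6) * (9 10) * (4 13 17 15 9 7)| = |(0 11 2 5 6)(4 13 17 15 9 10 7)| = 35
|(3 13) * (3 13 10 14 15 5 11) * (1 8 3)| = 8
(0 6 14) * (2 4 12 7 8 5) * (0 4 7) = (0 6 14 4 12)(2 7 8 5) = [6, 1, 7, 3, 12, 2, 14, 8, 5, 9, 10, 11, 0, 13, 4]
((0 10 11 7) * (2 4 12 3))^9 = [10, 1, 4, 2, 12, 5, 6, 0, 8, 9, 11, 7, 3] = (0 10 11 7)(2 4 12 3)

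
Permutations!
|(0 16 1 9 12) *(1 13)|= |(0 16 13 1 9 12)|= 6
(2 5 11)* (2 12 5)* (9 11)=[0, 1, 2, 3, 4, 9, 6, 7, 8, 11, 10, 12, 5]=(5 9 11 12)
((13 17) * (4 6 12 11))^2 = (17)(4 12)(6 11) = [0, 1, 2, 3, 12, 5, 11, 7, 8, 9, 10, 6, 4, 13, 14, 15, 16, 17]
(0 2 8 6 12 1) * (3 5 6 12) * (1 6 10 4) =(0 2 8 12 6 3 5 10 4 1) =[2, 0, 8, 5, 1, 10, 3, 7, 12, 9, 4, 11, 6]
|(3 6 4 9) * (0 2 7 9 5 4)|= 6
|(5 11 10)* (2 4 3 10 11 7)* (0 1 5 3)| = 6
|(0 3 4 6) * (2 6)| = 5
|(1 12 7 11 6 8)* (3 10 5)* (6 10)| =|(1 12 7 11 10 5 3 6 8)| =9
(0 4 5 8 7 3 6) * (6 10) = (0 4 5 8 7 3 10 6) = [4, 1, 2, 10, 5, 8, 0, 3, 7, 9, 6]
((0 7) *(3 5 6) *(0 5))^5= (7)= [0, 1, 2, 3, 4, 5, 6, 7]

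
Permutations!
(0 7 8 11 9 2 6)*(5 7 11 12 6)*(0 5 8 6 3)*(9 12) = (0 11 12 3)(2 8 9)(5 7 6) = [11, 1, 8, 0, 4, 7, 5, 6, 9, 2, 10, 12, 3]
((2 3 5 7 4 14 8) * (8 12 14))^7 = [0, 1, 3, 5, 8, 7, 6, 4, 2, 9, 10, 11, 14, 13, 12] = (2 3 5 7 4 8)(12 14)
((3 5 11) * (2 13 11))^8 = (2 3 13 5 11) = [0, 1, 3, 13, 4, 11, 6, 7, 8, 9, 10, 2, 12, 5]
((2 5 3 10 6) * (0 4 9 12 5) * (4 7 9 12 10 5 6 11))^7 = [6, 1, 12, 5, 10, 3, 4, 2, 8, 0, 7, 9, 11] = (0 6 4 10 7 2 12 11 9)(3 5)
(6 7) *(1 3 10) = (1 3 10)(6 7) = [0, 3, 2, 10, 4, 5, 7, 6, 8, 9, 1]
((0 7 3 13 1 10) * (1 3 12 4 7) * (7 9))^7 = (0 1 10)(3 13)(4 12 7 9) = [1, 10, 2, 13, 12, 5, 6, 9, 8, 4, 0, 11, 7, 3]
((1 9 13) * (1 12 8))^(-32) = (1 12 9 8 13) = [0, 12, 2, 3, 4, 5, 6, 7, 13, 8, 10, 11, 9, 1]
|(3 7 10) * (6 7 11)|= |(3 11 6 7 10)|= 5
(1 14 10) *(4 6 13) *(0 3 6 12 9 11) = (0 3 6 13 4 12 9 11)(1 14 10) = [3, 14, 2, 6, 12, 5, 13, 7, 8, 11, 1, 0, 9, 4, 10]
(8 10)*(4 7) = (4 7)(8 10) = [0, 1, 2, 3, 7, 5, 6, 4, 10, 9, 8]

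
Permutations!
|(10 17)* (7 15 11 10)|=|(7 15 11 10 17)|=5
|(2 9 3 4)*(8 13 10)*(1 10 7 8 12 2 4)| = |(1 10 12 2 9 3)(7 8 13)| = 6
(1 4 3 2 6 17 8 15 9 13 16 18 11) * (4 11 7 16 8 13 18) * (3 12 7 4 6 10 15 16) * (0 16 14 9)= (0 16 6 17 13 8 14 9 18 4 12 7 3 2 10 15)(1 11)= [16, 11, 10, 2, 12, 5, 17, 3, 14, 18, 15, 1, 7, 8, 9, 0, 6, 13, 4]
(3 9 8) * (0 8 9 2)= (9)(0 8 3 2)= [8, 1, 0, 2, 4, 5, 6, 7, 3, 9]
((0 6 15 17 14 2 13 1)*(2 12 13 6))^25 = [13, 12, 1, 3, 4, 5, 0, 7, 8, 9, 10, 11, 17, 14, 15, 2, 16, 6] = (0 13 14 15 2 1 12 17 6)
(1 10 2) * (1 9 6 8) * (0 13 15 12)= [13, 10, 9, 3, 4, 5, 8, 7, 1, 6, 2, 11, 0, 15, 14, 12]= (0 13 15 12)(1 10 2 9 6 8)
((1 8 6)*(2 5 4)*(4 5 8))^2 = (1 2 6 4 8) = [0, 2, 6, 3, 8, 5, 4, 7, 1]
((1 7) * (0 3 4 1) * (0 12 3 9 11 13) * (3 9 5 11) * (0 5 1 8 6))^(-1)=(0 6 8 4 3 9 12 7 1)(5 13 11)=[6, 0, 2, 9, 3, 13, 8, 1, 4, 12, 10, 5, 7, 11]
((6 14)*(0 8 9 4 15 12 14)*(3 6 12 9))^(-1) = (0 6 3 8)(4 9 15)(12 14) = [6, 1, 2, 8, 9, 5, 3, 7, 0, 15, 10, 11, 14, 13, 12, 4]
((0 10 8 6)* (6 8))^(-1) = [6, 1, 2, 3, 4, 5, 10, 7, 8, 9, 0] = (0 6 10)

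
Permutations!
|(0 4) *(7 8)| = 2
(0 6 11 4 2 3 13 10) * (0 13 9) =(0 6 11 4 2 3 9)(10 13) =[6, 1, 3, 9, 2, 5, 11, 7, 8, 0, 13, 4, 12, 10]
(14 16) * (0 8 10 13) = (0 8 10 13)(14 16) = [8, 1, 2, 3, 4, 5, 6, 7, 10, 9, 13, 11, 12, 0, 16, 15, 14]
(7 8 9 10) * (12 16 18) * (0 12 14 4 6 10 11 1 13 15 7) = (0 12 16 18 14 4 6 10)(1 13 15 7 8 9 11) = [12, 13, 2, 3, 6, 5, 10, 8, 9, 11, 0, 1, 16, 15, 4, 7, 18, 17, 14]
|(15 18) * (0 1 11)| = 6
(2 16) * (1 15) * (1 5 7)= [0, 15, 16, 3, 4, 7, 6, 1, 8, 9, 10, 11, 12, 13, 14, 5, 2]= (1 15 5 7)(2 16)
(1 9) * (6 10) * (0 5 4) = (0 5 4)(1 9)(6 10) = [5, 9, 2, 3, 0, 4, 10, 7, 8, 1, 6]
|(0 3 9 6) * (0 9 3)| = |(6 9)| = 2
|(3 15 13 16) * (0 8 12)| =12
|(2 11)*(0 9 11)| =4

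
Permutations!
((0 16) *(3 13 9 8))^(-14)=(16)(3 9)(8 13)=[0, 1, 2, 9, 4, 5, 6, 7, 13, 3, 10, 11, 12, 8, 14, 15, 16]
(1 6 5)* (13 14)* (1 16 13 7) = (1 6 5 16 13 14 7) = [0, 6, 2, 3, 4, 16, 5, 1, 8, 9, 10, 11, 12, 14, 7, 15, 13]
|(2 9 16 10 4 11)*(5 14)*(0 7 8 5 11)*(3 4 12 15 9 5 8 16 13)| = |(0 7 16 10 12 15 9 13 3 4)(2 5 14 11)| = 20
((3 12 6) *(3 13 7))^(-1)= (3 7 13 6 12)= [0, 1, 2, 7, 4, 5, 12, 13, 8, 9, 10, 11, 3, 6]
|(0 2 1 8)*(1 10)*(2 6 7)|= 7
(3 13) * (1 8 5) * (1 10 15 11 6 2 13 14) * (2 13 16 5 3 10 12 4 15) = (1 8 3 14)(2 16 5 12 4 15 11 6 13 10) = [0, 8, 16, 14, 15, 12, 13, 7, 3, 9, 2, 6, 4, 10, 1, 11, 5]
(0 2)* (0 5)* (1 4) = [2, 4, 5, 3, 1, 0] = (0 2 5)(1 4)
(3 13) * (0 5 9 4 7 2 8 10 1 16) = [5, 16, 8, 13, 7, 9, 6, 2, 10, 4, 1, 11, 12, 3, 14, 15, 0] = (0 5 9 4 7 2 8 10 1 16)(3 13)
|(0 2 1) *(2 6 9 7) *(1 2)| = |(0 6 9 7 1)| = 5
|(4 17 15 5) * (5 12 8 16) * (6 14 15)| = 9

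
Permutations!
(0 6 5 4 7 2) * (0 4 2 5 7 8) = [6, 1, 4, 3, 8, 2, 7, 5, 0] = (0 6 7 5 2 4 8)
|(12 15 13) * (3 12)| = |(3 12 15 13)| = 4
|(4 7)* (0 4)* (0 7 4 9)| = |(0 9)| = 2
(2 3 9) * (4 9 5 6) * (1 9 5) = (1 9 2 3)(4 5 6) = [0, 9, 3, 1, 5, 6, 4, 7, 8, 2]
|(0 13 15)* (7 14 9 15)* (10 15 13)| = |(0 10 15)(7 14 9 13)| = 12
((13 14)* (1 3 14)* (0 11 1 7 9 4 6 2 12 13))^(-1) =[14, 11, 6, 1, 9, 5, 4, 13, 8, 7, 10, 0, 2, 12, 3] =(0 14 3 1 11)(2 6 4 9 7 13 12)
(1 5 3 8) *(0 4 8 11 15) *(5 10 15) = [4, 10, 2, 11, 8, 3, 6, 7, 1, 9, 15, 5, 12, 13, 14, 0] = (0 4 8 1 10 15)(3 11 5)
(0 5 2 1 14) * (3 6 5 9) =(0 9 3 6 5 2 1 14) =[9, 14, 1, 6, 4, 2, 5, 7, 8, 3, 10, 11, 12, 13, 0]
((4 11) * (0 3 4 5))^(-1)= [5, 1, 2, 0, 3, 11, 6, 7, 8, 9, 10, 4]= (0 5 11 4 3)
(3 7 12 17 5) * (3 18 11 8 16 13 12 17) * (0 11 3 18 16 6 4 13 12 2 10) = (0 11 8 6 4 13 2 10)(3 7 17 5 16 12 18) = [11, 1, 10, 7, 13, 16, 4, 17, 6, 9, 0, 8, 18, 2, 14, 15, 12, 5, 3]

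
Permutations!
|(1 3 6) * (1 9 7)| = 5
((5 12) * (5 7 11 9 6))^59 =(5 6 9 11 7 12) =[0, 1, 2, 3, 4, 6, 9, 12, 8, 11, 10, 7, 5]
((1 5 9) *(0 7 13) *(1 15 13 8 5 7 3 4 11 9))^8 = (0 3 4 11 9 15 13) = [3, 1, 2, 4, 11, 5, 6, 7, 8, 15, 10, 9, 12, 0, 14, 13]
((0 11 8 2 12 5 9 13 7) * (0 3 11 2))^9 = (0 8 11 3 7 13 9 5 12 2) = [8, 1, 0, 7, 4, 12, 6, 13, 11, 5, 10, 3, 2, 9]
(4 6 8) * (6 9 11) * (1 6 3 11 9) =(1 6 8 4)(3 11) =[0, 6, 2, 11, 1, 5, 8, 7, 4, 9, 10, 3]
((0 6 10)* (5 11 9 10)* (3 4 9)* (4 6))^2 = (0 9)(3 5)(4 10)(6 11) = [9, 1, 2, 5, 10, 3, 11, 7, 8, 0, 4, 6]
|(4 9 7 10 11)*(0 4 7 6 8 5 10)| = |(0 4 9 6 8 5 10 11 7)| = 9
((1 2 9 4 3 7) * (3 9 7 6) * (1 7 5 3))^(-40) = (9) = [0, 1, 2, 3, 4, 5, 6, 7, 8, 9]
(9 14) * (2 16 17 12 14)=(2 16 17 12 14 9)=[0, 1, 16, 3, 4, 5, 6, 7, 8, 2, 10, 11, 14, 13, 9, 15, 17, 12]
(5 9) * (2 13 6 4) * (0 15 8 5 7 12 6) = (0 15 8 5 9 7 12 6 4 2 13) = [15, 1, 13, 3, 2, 9, 4, 12, 5, 7, 10, 11, 6, 0, 14, 8]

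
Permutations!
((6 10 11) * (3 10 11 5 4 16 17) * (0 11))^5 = [6, 1, 2, 17, 5, 10, 11, 7, 8, 9, 3, 0, 12, 13, 14, 15, 4, 16] = (0 6 11)(3 17 16 4 5 10)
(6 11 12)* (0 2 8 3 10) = (0 2 8 3 10)(6 11 12) = [2, 1, 8, 10, 4, 5, 11, 7, 3, 9, 0, 12, 6]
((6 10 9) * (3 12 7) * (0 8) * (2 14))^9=(0 8)(2 14)=[8, 1, 14, 3, 4, 5, 6, 7, 0, 9, 10, 11, 12, 13, 2]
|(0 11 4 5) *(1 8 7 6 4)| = 8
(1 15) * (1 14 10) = (1 15 14 10) = [0, 15, 2, 3, 4, 5, 6, 7, 8, 9, 1, 11, 12, 13, 10, 14]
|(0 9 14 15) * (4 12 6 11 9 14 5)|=6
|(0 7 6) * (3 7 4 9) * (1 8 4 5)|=|(0 5 1 8 4 9 3 7 6)|=9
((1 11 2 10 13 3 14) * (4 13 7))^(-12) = (1 13 10)(2 14 4)(3 7 11) = [0, 13, 14, 7, 2, 5, 6, 11, 8, 9, 1, 3, 12, 10, 4]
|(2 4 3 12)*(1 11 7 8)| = 4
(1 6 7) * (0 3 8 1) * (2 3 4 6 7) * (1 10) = [4, 7, 3, 8, 6, 5, 2, 0, 10, 9, 1] = (0 4 6 2 3 8 10 1 7)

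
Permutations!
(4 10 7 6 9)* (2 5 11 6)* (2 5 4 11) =(2 4 10 7 5)(6 9 11) =[0, 1, 4, 3, 10, 2, 9, 5, 8, 11, 7, 6]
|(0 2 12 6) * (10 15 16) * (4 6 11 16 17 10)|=|(0 2 12 11 16 4 6)(10 15 17)|=21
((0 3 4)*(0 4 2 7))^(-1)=(0 7 2 3)=[7, 1, 3, 0, 4, 5, 6, 2]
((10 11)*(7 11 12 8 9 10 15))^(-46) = [0, 1, 2, 3, 4, 5, 6, 15, 10, 12, 8, 7, 9, 13, 14, 11] = (7 15 11)(8 10)(9 12)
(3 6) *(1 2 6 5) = (1 2 6 3 5) = [0, 2, 6, 5, 4, 1, 3]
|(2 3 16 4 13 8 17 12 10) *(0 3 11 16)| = 18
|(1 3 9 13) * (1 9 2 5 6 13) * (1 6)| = |(1 3 2 5)(6 13 9)| = 12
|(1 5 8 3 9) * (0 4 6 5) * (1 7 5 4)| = |(0 1)(3 9 7 5 8)(4 6)| = 10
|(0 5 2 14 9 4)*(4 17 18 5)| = |(0 4)(2 14 9 17 18 5)| = 6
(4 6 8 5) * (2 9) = (2 9)(4 6 8 5) = [0, 1, 9, 3, 6, 4, 8, 7, 5, 2]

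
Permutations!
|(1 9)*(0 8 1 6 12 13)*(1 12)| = 12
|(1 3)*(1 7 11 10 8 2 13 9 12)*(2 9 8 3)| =12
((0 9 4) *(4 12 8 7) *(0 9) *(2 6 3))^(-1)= (2 3 6)(4 7 8 12 9)= [0, 1, 3, 6, 7, 5, 2, 8, 12, 4, 10, 11, 9]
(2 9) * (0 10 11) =(0 10 11)(2 9) =[10, 1, 9, 3, 4, 5, 6, 7, 8, 2, 11, 0]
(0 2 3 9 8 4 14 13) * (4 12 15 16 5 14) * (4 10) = (0 2 3 9 8 12 15 16 5 14 13)(4 10) = [2, 1, 3, 9, 10, 14, 6, 7, 12, 8, 4, 11, 15, 0, 13, 16, 5]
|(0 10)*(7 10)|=|(0 7 10)|=3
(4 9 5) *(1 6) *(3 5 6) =[0, 3, 2, 5, 9, 4, 1, 7, 8, 6] =(1 3 5 4 9 6)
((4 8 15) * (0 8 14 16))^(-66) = (16) = [0, 1, 2, 3, 4, 5, 6, 7, 8, 9, 10, 11, 12, 13, 14, 15, 16]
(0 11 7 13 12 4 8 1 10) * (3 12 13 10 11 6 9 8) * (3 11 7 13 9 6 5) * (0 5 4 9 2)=(0 4 11 13 2)(1 7 10 5 3 12 9 8)=[4, 7, 0, 12, 11, 3, 6, 10, 1, 8, 5, 13, 9, 2]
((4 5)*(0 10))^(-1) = [10, 1, 2, 3, 5, 4, 6, 7, 8, 9, 0] = (0 10)(4 5)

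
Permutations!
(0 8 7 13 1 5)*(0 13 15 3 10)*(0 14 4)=(0 8 7 15 3 10 14 4)(1 5 13)=[8, 5, 2, 10, 0, 13, 6, 15, 7, 9, 14, 11, 12, 1, 4, 3]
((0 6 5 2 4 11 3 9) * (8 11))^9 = (11) = [0, 1, 2, 3, 4, 5, 6, 7, 8, 9, 10, 11]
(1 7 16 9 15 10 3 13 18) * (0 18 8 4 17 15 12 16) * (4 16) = (0 18 1 7)(3 13 8 16 9 12 4 17 15 10) = [18, 7, 2, 13, 17, 5, 6, 0, 16, 12, 3, 11, 4, 8, 14, 10, 9, 15, 1]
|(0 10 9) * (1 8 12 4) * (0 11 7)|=|(0 10 9 11 7)(1 8 12 4)|=20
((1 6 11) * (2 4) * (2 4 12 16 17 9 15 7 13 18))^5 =(1 11 6)(2 15 12 7 16 13 17 18 9) =[0, 11, 15, 3, 4, 5, 1, 16, 8, 2, 10, 6, 7, 17, 14, 12, 13, 18, 9]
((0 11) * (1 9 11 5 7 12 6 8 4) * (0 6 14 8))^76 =(0 6 11 9 1 4 8 14 12 7 5) =[6, 4, 2, 3, 8, 0, 11, 5, 14, 1, 10, 9, 7, 13, 12]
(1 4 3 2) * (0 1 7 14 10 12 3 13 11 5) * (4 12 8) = (0 1 12 3 2 7 14 10 8 4 13 11 5) = [1, 12, 7, 2, 13, 0, 6, 14, 4, 9, 8, 5, 3, 11, 10]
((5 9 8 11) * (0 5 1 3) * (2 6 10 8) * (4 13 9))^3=(0 13 6 11)(1 5 9 10)(2 8 3 4)=[13, 5, 8, 4, 2, 9, 11, 7, 3, 10, 1, 0, 12, 6]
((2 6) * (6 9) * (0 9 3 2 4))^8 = (9) = [0, 1, 2, 3, 4, 5, 6, 7, 8, 9]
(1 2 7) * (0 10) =(0 10)(1 2 7) =[10, 2, 7, 3, 4, 5, 6, 1, 8, 9, 0]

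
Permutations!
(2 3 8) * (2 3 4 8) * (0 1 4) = (0 1 4 8 3 2) = [1, 4, 0, 2, 8, 5, 6, 7, 3]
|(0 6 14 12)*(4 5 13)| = |(0 6 14 12)(4 5 13)| = 12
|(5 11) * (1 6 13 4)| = |(1 6 13 4)(5 11)| = 4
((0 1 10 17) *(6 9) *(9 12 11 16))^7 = (0 17 10 1)(6 11 9 12 16) = [17, 0, 2, 3, 4, 5, 11, 7, 8, 12, 1, 9, 16, 13, 14, 15, 6, 10]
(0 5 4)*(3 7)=(0 5 4)(3 7)=[5, 1, 2, 7, 0, 4, 6, 3]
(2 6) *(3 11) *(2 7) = (2 6 7)(3 11) = [0, 1, 6, 11, 4, 5, 7, 2, 8, 9, 10, 3]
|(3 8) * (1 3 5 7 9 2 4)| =8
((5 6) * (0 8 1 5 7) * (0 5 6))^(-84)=(8)=[0, 1, 2, 3, 4, 5, 6, 7, 8]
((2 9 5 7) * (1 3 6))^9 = (2 9 5 7) = [0, 1, 9, 3, 4, 7, 6, 2, 8, 5]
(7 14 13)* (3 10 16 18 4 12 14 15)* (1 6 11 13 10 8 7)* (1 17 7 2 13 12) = (1 6 11 12 14 10 16 18 4)(2 13 17 7 15 3 8) = [0, 6, 13, 8, 1, 5, 11, 15, 2, 9, 16, 12, 14, 17, 10, 3, 18, 7, 4]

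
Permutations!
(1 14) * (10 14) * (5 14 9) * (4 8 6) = (1 10 9 5 14)(4 8 6) = [0, 10, 2, 3, 8, 14, 4, 7, 6, 5, 9, 11, 12, 13, 1]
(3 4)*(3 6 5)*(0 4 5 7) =(0 4 6 7)(3 5) =[4, 1, 2, 5, 6, 3, 7, 0]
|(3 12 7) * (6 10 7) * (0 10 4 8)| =|(0 10 7 3 12 6 4 8)| =8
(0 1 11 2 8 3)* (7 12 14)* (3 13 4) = (0 1 11 2 8 13 4 3)(7 12 14) = [1, 11, 8, 0, 3, 5, 6, 12, 13, 9, 10, 2, 14, 4, 7]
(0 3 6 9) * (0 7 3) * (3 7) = [0, 1, 2, 6, 4, 5, 9, 7, 8, 3] = (3 6 9)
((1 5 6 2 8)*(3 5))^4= [0, 2, 5, 8, 4, 1, 3, 7, 6]= (1 2 5)(3 8 6)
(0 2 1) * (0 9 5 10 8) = (0 2 1 9 5 10 8) = [2, 9, 1, 3, 4, 10, 6, 7, 0, 5, 8]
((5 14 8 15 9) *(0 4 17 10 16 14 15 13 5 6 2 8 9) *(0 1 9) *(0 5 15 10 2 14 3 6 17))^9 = [4, 17, 13, 5, 0, 3, 10, 7, 15, 2, 6, 11, 12, 1, 16, 9, 14, 8] = (0 4)(1 17 8 15 9 2 13)(3 5)(6 10)(14 16)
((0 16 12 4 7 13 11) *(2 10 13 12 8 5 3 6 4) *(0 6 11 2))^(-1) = (0 12 7 4 6 11 3 5 8 16)(2 13 10) = [12, 1, 13, 5, 6, 8, 11, 4, 16, 9, 2, 3, 7, 10, 14, 15, 0]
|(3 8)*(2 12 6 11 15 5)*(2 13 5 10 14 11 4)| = 4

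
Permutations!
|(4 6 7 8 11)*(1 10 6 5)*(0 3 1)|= 10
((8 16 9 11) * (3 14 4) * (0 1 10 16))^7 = (16)(3 14 4) = [0, 1, 2, 14, 3, 5, 6, 7, 8, 9, 10, 11, 12, 13, 4, 15, 16]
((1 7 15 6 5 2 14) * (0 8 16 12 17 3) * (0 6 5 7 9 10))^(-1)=(0 10 9 1 14 2 5 15 7 6 3 17 12 16 8)=[10, 14, 5, 17, 4, 15, 3, 6, 0, 1, 9, 11, 16, 13, 2, 7, 8, 12]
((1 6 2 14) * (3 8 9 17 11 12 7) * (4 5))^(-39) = (1 6 2 14)(3 17 7 9 12 8 11)(4 5) = [0, 6, 14, 17, 5, 4, 2, 9, 11, 12, 10, 3, 8, 13, 1, 15, 16, 7]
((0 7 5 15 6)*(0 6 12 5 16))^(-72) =(16) =[0, 1, 2, 3, 4, 5, 6, 7, 8, 9, 10, 11, 12, 13, 14, 15, 16]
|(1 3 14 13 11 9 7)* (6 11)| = |(1 3 14 13 6 11 9 7)| = 8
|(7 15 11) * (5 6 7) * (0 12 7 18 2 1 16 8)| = |(0 12 7 15 11 5 6 18 2 1 16 8)| = 12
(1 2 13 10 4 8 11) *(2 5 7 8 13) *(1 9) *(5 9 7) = (1 9)(4 13 10)(7 8 11) = [0, 9, 2, 3, 13, 5, 6, 8, 11, 1, 4, 7, 12, 10]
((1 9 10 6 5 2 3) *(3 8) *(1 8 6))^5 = (1 10 9)(2 5 6)(3 8) = [0, 10, 5, 8, 4, 6, 2, 7, 3, 1, 9]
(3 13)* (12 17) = (3 13)(12 17) = [0, 1, 2, 13, 4, 5, 6, 7, 8, 9, 10, 11, 17, 3, 14, 15, 16, 12]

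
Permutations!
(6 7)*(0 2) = (0 2)(6 7) = [2, 1, 0, 3, 4, 5, 7, 6]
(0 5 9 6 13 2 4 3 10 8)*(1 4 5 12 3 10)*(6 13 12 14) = (0 14 6 12 3 1 4 10 8)(2 5 9 13) = [14, 4, 5, 1, 10, 9, 12, 7, 0, 13, 8, 11, 3, 2, 6]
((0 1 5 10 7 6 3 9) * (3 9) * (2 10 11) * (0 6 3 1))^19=(1 7 2 5 3 10 11)(6 9)=[0, 7, 5, 10, 4, 3, 9, 2, 8, 6, 11, 1]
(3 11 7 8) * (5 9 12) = (3 11 7 8)(5 9 12) = [0, 1, 2, 11, 4, 9, 6, 8, 3, 12, 10, 7, 5]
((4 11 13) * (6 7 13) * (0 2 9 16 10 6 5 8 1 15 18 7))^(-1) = (0 6 10 16 9 2)(1 8 5 11 4 13 7 18 15) = [6, 8, 0, 3, 13, 11, 10, 18, 5, 2, 16, 4, 12, 7, 14, 1, 9, 17, 15]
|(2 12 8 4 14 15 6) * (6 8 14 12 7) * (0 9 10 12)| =|(0 9 10 12 14 15 8 4)(2 7 6)| =24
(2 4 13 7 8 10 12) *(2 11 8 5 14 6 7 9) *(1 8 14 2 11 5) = [0, 8, 4, 3, 13, 2, 7, 1, 10, 11, 12, 14, 5, 9, 6] = (1 8 10 12 5 2 4 13 9 11 14 6 7)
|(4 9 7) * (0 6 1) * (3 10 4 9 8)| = 12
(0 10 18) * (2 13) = (0 10 18)(2 13) = [10, 1, 13, 3, 4, 5, 6, 7, 8, 9, 18, 11, 12, 2, 14, 15, 16, 17, 0]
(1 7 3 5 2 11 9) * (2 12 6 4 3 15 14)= (1 7 15 14 2 11 9)(3 5 12 6 4)= [0, 7, 11, 5, 3, 12, 4, 15, 8, 1, 10, 9, 6, 13, 2, 14]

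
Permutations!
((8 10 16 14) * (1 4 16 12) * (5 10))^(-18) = [0, 10, 2, 3, 12, 14, 6, 7, 16, 9, 8, 11, 5, 13, 4, 15, 1] = (1 10 8 16)(4 12 5 14)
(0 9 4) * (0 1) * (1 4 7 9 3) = (0 3 1)(7 9) = [3, 0, 2, 1, 4, 5, 6, 9, 8, 7]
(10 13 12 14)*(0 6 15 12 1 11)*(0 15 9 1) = (0 6 9 1 11 15 12 14 10 13) = [6, 11, 2, 3, 4, 5, 9, 7, 8, 1, 13, 15, 14, 0, 10, 12]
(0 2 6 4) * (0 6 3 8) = (0 2 3 8)(4 6) = [2, 1, 3, 8, 6, 5, 4, 7, 0]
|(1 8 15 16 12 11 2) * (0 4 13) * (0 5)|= |(0 4 13 5)(1 8 15 16 12 11 2)|= 28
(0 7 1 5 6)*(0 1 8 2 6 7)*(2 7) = (1 5 2 6)(7 8) = [0, 5, 6, 3, 4, 2, 1, 8, 7]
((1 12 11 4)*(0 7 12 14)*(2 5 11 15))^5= (0 5)(1 15)(2 14)(4 12)(7 11)= [5, 15, 14, 3, 12, 0, 6, 11, 8, 9, 10, 7, 4, 13, 2, 1]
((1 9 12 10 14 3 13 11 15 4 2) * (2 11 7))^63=(15)=[0, 1, 2, 3, 4, 5, 6, 7, 8, 9, 10, 11, 12, 13, 14, 15]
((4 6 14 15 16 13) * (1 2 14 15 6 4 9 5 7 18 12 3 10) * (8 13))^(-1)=[0, 10, 1, 12, 4, 9, 14, 5, 16, 13, 3, 11, 18, 8, 2, 6, 15, 17, 7]=(1 10 3 12 18 7 5 9 13 8 16 15 6 14 2)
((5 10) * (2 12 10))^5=(2 12 10 5)=[0, 1, 12, 3, 4, 2, 6, 7, 8, 9, 5, 11, 10]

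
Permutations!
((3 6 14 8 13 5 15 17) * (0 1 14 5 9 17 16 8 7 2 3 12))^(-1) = [12, 0, 7, 2, 4, 6, 3, 14, 16, 13, 10, 11, 17, 8, 1, 5, 15, 9] = (0 12 17 9 13 8 16 15 5 6 3 2 7 14 1)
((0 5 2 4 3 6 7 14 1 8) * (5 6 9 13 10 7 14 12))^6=(0 6 14 1 8)(2 7 9)(3 5 10)(4 12 13)=[6, 8, 7, 5, 12, 10, 14, 9, 0, 2, 3, 11, 13, 4, 1]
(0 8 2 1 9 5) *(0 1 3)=(0 8 2 3)(1 9 5)=[8, 9, 3, 0, 4, 1, 6, 7, 2, 5]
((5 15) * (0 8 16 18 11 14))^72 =(18) =[0, 1, 2, 3, 4, 5, 6, 7, 8, 9, 10, 11, 12, 13, 14, 15, 16, 17, 18]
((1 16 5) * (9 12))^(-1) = (1 5 16)(9 12) = [0, 5, 2, 3, 4, 16, 6, 7, 8, 12, 10, 11, 9, 13, 14, 15, 1]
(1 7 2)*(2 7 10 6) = [0, 10, 1, 3, 4, 5, 2, 7, 8, 9, 6] = (1 10 6 2)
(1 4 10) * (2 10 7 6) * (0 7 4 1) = (0 7 6 2 10) = [7, 1, 10, 3, 4, 5, 2, 6, 8, 9, 0]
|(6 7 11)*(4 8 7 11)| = |(4 8 7)(6 11)| = 6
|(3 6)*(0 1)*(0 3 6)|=|(6)(0 1 3)|=3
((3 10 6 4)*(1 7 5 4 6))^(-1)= (1 10 3 4 5 7)= [0, 10, 2, 4, 5, 7, 6, 1, 8, 9, 3]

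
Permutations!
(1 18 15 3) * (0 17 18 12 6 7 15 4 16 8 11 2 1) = (0 17 18 4 16 8 11 2 1 12 6 7 15 3) = [17, 12, 1, 0, 16, 5, 7, 15, 11, 9, 10, 2, 6, 13, 14, 3, 8, 18, 4]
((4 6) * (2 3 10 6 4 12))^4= (2 12 6 10 3)= [0, 1, 12, 2, 4, 5, 10, 7, 8, 9, 3, 11, 6]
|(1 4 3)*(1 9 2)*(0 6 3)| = |(0 6 3 9 2 1 4)| = 7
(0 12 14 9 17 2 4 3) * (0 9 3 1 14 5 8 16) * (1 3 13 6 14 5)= (0 12 1 5 8 16)(2 4 3 9 17)(6 14 13)= [12, 5, 4, 9, 3, 8, 14, 7, 16, 17, 10, 11, 1, 6, 13, 15, 0, 2]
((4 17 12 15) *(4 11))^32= (4 12 11 17 15)= [0, 1, 2, 3, 12, 5, 6, 7, 8, 9, 10, 17, 11, 13, 14, 4, 16, 15]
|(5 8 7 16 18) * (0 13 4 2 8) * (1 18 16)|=9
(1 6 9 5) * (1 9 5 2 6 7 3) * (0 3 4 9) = (0 3 1 7 4 9 2 6 5) = [3, 7, 6, 1, 9, 0, 5, 4, 8, 2]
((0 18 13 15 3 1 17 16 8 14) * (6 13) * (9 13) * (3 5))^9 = (0 17 15 18 16 5 6 8 3 9 14 1 13) = [17, 13, 2, 9, 4, 6, 8, 7, 3, 14, 10, 11, 12, 0, 1, 18, 5, 15, 16]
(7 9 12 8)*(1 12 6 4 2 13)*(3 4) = (1 12 8 7 9 6 3 4 2 13) = [0, 12, 13, 4, 2, 5, 3, 9, 7, 6, 10, 11, 8, 1]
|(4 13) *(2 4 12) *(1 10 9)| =|(1 10 9)(2 4 13 12)| =12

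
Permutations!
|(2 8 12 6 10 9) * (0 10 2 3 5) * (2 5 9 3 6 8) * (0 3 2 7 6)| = 8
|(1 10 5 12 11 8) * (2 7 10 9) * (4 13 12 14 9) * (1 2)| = 12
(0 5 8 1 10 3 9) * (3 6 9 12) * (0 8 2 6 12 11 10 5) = (1 5 2 6 9 8)(3 11 10 12) = [0, 5, 6, 11, 4, 2, 9, 7, 1, 8, 12, 10, 3]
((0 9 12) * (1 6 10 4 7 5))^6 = (12) = [0, 1, 2, 3, 4, 5, 6, 7, 8, 9, 10, 11, 12]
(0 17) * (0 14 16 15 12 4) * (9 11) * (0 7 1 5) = (0 17 14 16 15 12 4 7 1 5)(9 11) = [17, 5, 2, 3, 7, 0, 6, 1, 8, 11, 10, 9, 4, 13, 16, 12, 15, 14]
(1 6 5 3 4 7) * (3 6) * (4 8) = (1 3 8 4 7)(5 6) = [0, 3, 2, 8, 7, 6, 5, 1, 4]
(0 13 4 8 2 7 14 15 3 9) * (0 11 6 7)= (0 13 4 8 2)(3 9 11 6 7 14 15)= [13, 1, 0, 9, 8, 5, 7, 14, 2, 11, 10, 6, 12, 4, 15, 3]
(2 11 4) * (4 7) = (2 11 7 4) = [0, 1, 11, 3, 2, 5, 6, 4, 8, 9, 10, 7]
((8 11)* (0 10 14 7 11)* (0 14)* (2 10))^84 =(14) =[0, 1, 2, 3, 4, 5, 6, 7, 8, 9, 10, 11, 12, 13, 14]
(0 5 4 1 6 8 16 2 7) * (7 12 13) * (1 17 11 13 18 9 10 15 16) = (0 5 4 17 11 13 7)(1 6 8)(2 12 18 9 10 15 16) = [5, 6, 12, 3, 17, 4, 8, 0, 1, 10, 15, 13, 18, 7, 14, 16, 2, 11, 9]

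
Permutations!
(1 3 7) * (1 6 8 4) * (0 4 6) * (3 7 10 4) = (0 3 10 4 1 7)(6 8) = [3, 7, 2, 10, 1, 5, 8, 0, 6, 9, 4]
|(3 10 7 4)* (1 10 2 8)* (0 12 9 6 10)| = 11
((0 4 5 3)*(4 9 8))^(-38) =(0 5 8)(3 4 9) =[5, 1, 2, 4, 9, 8, 6, 7, 0, 3]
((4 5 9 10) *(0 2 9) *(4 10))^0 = (10) = [0, 1, 2, 3, 4, 5, 6, 7, 8, 9, 10]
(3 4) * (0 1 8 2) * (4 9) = [1, 8, 0, 9, 3, 5, 6, 7, 2, 4] = (0 1 8 2)(3 9 4)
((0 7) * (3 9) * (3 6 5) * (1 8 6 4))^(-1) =[7, 4, 2, 5, 9, 6, 8, 0, 1, 3] =(0 7)(1 4 9 3 5 6 8)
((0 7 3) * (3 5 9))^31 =[7, 1, 2, 0, 4, 9, 6, 5, 8, 3] =(0 7 5 9 3)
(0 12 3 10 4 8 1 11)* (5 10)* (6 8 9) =(0 12 3 5 10 4 9 6 8 1 11) =[12, 11, 2, 5, 9, 10, 8, 7, 1, 6, 4, 0, 3]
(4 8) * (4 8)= (8)= [0, 1, 2, 3, 4, 5, 6, 7, 8]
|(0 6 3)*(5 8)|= 6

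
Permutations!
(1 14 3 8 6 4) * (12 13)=(1 14 3 8 6 4)(12 13)=[0, 14, 2, 8, 1, 5, 4, 7, 6, 9, 10, 11, 13, 12, 3]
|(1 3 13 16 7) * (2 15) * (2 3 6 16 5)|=|(1 6 16 7)(2 15 3 13 5)|=20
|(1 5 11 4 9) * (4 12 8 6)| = |(1 5 11 12 8 6 4 9)| = 8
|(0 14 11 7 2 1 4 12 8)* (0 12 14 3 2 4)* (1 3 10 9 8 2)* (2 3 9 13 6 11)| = |(0 10 13 6 11 7 4 14 2 9 8 12 3 1)| = 14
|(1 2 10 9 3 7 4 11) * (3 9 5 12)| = |(1 2 10 5 12 3 7 4 11)| = 9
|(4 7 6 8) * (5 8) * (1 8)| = |(1 8 4 7 6 5)| = 6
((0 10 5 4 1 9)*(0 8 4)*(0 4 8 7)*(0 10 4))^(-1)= (0 5 10 7 9 1 4)= [5, 4, 2, 3, 0, 10, 6, 9, 8, 1, 7]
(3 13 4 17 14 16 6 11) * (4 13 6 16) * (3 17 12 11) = (3 6)(4 12 11 17 14) = [0, 1, 2, 6, 12, 5, 3, 7, 8, 9, 10, 17, 11, 13, 4, 15, 16, 14]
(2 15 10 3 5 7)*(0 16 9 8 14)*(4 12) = [16, 1, 15, 5, 12, 7, 6, 2, 14, 8, 3, 11, 4, 13, 0, 10, 9] = (0 16 9 8 14)(2 15 10 3 5 7)(4 12)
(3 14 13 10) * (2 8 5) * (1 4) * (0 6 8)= (0 6 8 5 2)(1 4)(3 14 13 10)= [6, 4, 0, 14, 1, 2, 8, 7, 5, 9, 3, 11, 12, 10, 13]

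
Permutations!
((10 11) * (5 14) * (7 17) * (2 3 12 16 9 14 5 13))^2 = (17)(2 12 9 13 3 16 14) = [0, 1, 12, 16, 4, 5, 6, 7, 8, 13, 10, 11, 9, 3, 2, 15, 14, 17]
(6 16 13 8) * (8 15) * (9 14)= [0, 1, 2, 3, 4, 5, 16, 7, 6, 14, 10, 11, 12, 15, 9, 8, 13]= (6 16 13 15 8)(9 14)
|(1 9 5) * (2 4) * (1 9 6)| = |(1 6)(2 4)(5 9)| = 2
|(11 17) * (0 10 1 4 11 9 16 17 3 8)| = 21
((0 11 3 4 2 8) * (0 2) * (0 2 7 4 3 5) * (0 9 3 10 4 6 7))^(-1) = [8, 1, 4, 9, 10, 11, 7, 6, 2, 5, 3, 0] = (0 8 2 4 10 3 9 5 11)(6 7)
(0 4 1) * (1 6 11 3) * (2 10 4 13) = (0 13 2 10 4 6 11 3 1) = [13, 0, 10, 1, 6, 5, 11, 7, 8, 9, 4, 3, 12, 2]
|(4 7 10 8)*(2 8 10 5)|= |(10)(2 8 4 7 5)|= 5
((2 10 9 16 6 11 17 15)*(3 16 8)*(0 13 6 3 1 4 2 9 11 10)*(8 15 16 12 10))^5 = (0 4 8 13 2 1 6)(3 16 17 11 10 12)(9 15) = [4, 6, 1, 16, 8, 5, 0, 7, 13, 15, 12, 10, 3, 2, 14, 9, 17, 11]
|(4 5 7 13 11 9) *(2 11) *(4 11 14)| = |(2 14 4 5 7 13)(9 11)| = 6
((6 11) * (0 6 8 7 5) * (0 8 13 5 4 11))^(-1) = (0 6)(4 7 8 5 13 11) = [6, 1, 2, 3, 7, 13, 0, 8, 5, 9, 10, 4, 12, 11]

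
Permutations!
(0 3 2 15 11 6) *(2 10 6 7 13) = [3, 1, 15, 10, 4, 5, 0, 13, 8, 9, 6, 7, 12, 2, 14, 11] = (0 3 10 6)(2 15 11 7 13)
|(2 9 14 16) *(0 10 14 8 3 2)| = |(0 10 14 16)(2 9 8 3)| = 4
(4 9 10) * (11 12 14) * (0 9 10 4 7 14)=[9, 1, 2, 3, 10, 5, 6, 14, 8, 4, 7, 12, 0, 13, 11]=(0 9 4 10 7 14 11 12)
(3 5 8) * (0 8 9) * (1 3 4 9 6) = (0 8 4 9)(1 3 5 6) = [8, 3, 2, 5, 9, 6, 1, 7, 4, 0]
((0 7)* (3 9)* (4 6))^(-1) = (0 7)(3 9)(4 6) = [7, 1, 2, 9, 6, 5, 4, 0, 8, 3]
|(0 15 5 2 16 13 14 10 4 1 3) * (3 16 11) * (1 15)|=|(0 1 16 13 14 10 4 15 5 2 11 3)|=12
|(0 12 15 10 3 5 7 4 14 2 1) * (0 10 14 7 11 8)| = |(0 12 15 14 2 1 10 3 5 11 8)(4 7)| = 22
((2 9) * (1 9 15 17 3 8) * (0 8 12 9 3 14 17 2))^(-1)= (0 9 12 3 1 8)(2 15)(14 17)= [9, 8, 15, 1, 4, 5, 6, 7, 0, 12, 10, 11, 3, 13, 17, 2, 16, 14]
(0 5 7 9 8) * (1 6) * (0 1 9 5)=(1 6 9 8)(5 7)=[0, 6, 2, 3, 4, 7, 9, 5, 1, 8]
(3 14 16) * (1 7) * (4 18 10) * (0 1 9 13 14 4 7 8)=[1, 8, 2, 4, 18, 5, 6, 9, 0, 13, 7, 11, 12, 14, 16, 15, 3, 17, 10]=(0 1 8)(3 4 18 10 7 9 13 14 16)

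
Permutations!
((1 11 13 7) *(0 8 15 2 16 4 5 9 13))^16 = [16, 15, 9, 3, 7, 1, 6, 8, 4, 11, 10, 2, 12, 0, 14, 5, 13] = (0 16 13)(1 15 5)(2 9 11)(4 7 8)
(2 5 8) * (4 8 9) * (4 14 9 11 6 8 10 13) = (2 5 11 6 8)(4 10 13)(9 14) = [0, 1, 5, 3, 10, 11, 8, 7, 2, 14, 13, 6, 12, 4, 9]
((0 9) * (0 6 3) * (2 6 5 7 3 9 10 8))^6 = [5, 1, 0, 9, 4, 2, 10, 6, 3, 8, 7] = (0 5 2)(3 9 8)(6 10 7)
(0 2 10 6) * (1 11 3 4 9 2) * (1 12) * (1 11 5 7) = [12, 5, 10, 4, 9, 7, 0, 1, 8, 2, 6, 3, 11] = (0 12 11 3 4 9 2 10 6)(1 5 7)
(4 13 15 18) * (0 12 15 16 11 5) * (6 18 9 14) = (0 12 15 9 14 6 18 4 13 16 11 5) = [12, 1, 2, 3, 13, 0, 18, 7, 8, 14, 10, 5, 15, 16, 6, 9, 11, 17, 4]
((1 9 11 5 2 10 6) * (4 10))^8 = [0, 1, 2, 3, 4, 5, 6, 7, 8, 9, 10, 11] = (11)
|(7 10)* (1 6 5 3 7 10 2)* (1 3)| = 3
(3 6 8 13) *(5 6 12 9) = [0, 1, 2, 12, 4, 6, 8, 7, 13, 5, 10, 11, 9, 3] = (3 12 9 5 6 8 13)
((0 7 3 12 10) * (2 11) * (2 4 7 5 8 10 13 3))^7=(0 10 8 5)(2 7 4 11)(3 12 13)=[10, 1, 7, 12, 11, 0, 6, 4, 5, 9, 8, 2, 13, 3]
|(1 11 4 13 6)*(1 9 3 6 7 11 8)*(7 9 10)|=8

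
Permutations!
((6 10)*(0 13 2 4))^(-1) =(0 4 2 13)(6 10) =[4, 1, 13, 3, 2, 5, 10, 7, 8, 9, 6, 11, 12, 0]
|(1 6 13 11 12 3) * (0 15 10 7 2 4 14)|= |(0 15 10 7 2 4 14)(1 6 13 11 12 3)|= 42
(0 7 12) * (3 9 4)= [7, 1, 2, 9, 3, 5, 6, 12, 8, 4, 10, 11, 0]= (0 7 12)(3 9 4)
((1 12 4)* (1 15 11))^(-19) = (1 12 4 15 11) = [0, 12, 2, 3, 15, 5, 6, 7, 8, 9, 10, 1, 4, 13, 14, 11]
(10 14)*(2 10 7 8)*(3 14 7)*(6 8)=(2 10 7 6 8)(3 14)=[0, 1, 10, 14, 4, 5, 8, 6, 2, 9, 7, 11, 12, 13, 3]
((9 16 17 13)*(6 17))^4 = (6 16 9 13 17) = [0, 1, 2, 3, 4, 5, 16, 7, 8, 13, 10, 11, 12, 17, 14, 15, 9, 6]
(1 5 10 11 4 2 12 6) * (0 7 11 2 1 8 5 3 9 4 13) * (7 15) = (0 15 7 11 13)(1 3 9 4)(2 12 6 8 5 10) = [15, 3, 12, 9, 1, 10, 8, 11, 5, 4, 2, 13, 6, 0, 14, 7]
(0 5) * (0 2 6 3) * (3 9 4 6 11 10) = [5, 1, 11, 0, 6, 2, 9, 7, 8, 4, 3, 10] = (0 5 2 11 10 3)(4 6 9)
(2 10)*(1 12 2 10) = (1 12 2) = [0, 12, 1, 3, 4, 5, 6, 7, 8, 9, 10, 11, 2]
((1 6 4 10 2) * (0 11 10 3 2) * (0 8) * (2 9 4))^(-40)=(11)(1 2 6)(3 4 9)=[0, 2, 6, 4, 9, 5, 1, 7, 8, 3, 10, 11]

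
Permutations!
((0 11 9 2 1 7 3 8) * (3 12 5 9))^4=(1 9 12)(2 5 7)=[0, 9, 5, 3, 4, 7, 6, 2, 8, 12, 10, 11, 1]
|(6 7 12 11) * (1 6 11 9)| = 5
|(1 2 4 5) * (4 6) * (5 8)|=6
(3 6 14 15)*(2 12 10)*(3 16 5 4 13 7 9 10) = (2 12 3 6 14 15 16 5 4 13 7 9 10) = [0, 1, 12, 6, 13, 4, 14, 9, 8, 10, 2, 11, 3, 7, 15, 16, 5]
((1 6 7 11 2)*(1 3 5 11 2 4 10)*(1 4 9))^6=(1 11 3 7)(2 6 9 5)=[0, 11, 6, 7, 4, 2, 9, 1, 8, 5, 10, 3]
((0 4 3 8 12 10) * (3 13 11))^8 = (13) = [0, 1, 2, 3, 4, 5, 6, 7, 8, 9, 10, 11, 12, 13]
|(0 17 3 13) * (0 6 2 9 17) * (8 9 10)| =8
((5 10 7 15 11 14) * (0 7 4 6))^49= [14, 1, 2, 3, 15, 0, 11, 5, 8, 9, 7, 4, 12, 13, 6, 10]= (0 14 6 11 4 15 10 7 5)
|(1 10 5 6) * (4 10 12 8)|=|(1 12 8 4 10 5 6)|=7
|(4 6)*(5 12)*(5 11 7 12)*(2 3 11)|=|(2 3 11 7 12)(4 6)|=10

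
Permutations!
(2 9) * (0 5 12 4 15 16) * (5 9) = (0 9 2 5 12 4 15 16) = [9, 1, 5, 3, 15, 12, 6, 7, 8, 2, 10, 11, 4, 13, 14, 16, 0]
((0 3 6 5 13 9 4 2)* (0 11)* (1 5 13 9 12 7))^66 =(0 1)(2 12)(3 5)(4 13)(6 9)(7 11) =[1, 0, 12, 5, 13, 3, 9, 11, 8, 6, 10, 7, 2, 4]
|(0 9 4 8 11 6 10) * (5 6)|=|(0 9 4 8 11 5 6 10)|=8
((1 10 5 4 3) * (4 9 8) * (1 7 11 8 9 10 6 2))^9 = (3 4 8 11 7)(5 10) = [0, 1, 2, 4, 8, 10, 6, 3, 11, 9, 5, 7]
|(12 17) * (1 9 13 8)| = 4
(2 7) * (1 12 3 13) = (1 12 3 13)(2 7) = [0, 12, 7, 13, 4, 5, 6, 2, 8, 9, 10, 11, 3, 1]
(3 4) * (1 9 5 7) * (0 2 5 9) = (9)(0 2 5 7 1)(3 4) = [2, 0, 5, 4, 3, 7, 6, 1, 8, 9]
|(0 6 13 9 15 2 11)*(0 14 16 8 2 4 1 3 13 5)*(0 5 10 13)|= 45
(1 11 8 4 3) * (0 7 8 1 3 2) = (0 7 8 4 2)(1 11) = [7, 11, 0, 3, 2, 5, 6, 8, 4, 9, 10, 1]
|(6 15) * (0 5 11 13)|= |(0 5 11 13)(6 15)|= 4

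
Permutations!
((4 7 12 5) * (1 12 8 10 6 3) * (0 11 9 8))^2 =(0 9 10 3 12 4)(1 5 7 11 8 6) =[9, 5, 2, 12, 0, 7, 1, 11, 6, 10, 3, 8, 4]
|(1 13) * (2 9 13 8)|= |(1 8 2 9 13)|= 5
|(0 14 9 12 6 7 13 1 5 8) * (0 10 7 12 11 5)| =10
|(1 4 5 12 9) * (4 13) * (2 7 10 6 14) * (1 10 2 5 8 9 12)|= 18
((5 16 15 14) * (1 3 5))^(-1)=(1 14 15 16 5 3)=[0, 14, 2, 1, 4, 3, 6, 7, 8, 9, 10, 11, 12, 13, 15, 16, 5]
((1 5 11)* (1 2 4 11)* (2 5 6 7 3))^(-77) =(1 3 11 6 2 5 7 4) =[0, 3, 5, 11, 1, 7, 2, 4, 8, 9, 10, 6]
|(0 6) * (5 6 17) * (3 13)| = 4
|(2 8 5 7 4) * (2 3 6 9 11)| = 9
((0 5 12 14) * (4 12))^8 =[12, 1, 2, 3, 0, 14, 6, 7, 8, 9, 10, 11, 5, 13, 4] =(0 12 5 14 4)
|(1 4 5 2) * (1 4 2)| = |(1 2 4 5)| = 4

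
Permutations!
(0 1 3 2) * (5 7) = [1, 3, 0, 2, 4, 7, 6, 5] = (0 1 3 2)(5 7)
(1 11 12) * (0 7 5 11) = (0 7 5 11 12 1) = [7, 0, 2, 3, 4, 11, 6, 5, 8, 9, 10, 12, 1]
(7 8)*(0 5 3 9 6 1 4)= [5, 4, 2, 9, 0, 3, 1, 8, 7, 6]= (0 5 3 9 6 1 4)(7 8)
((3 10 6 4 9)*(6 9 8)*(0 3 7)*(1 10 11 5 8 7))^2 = (0 11 8 4)(1 9 10)(3 5 6 7) = [11, 9, 2, 5, 0, 6, 7, 3, 4, 10, 1, 8]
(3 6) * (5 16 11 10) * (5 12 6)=[0, 1, 2, 5, 4, 16, 3, 7, 8, 9, 12, 10, 6, 13, 14, 15, 11]=(3 5 16 11 10 12 6)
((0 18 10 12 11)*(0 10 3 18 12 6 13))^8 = [11, 1, 2, 3, 4, 5, 0, 7, 8, 9, 13, 6, 10, 12, 14, 15, 16, 17, 18] = (18)(0 11 6)(10 13 12)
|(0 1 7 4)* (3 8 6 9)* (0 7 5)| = |(0 1 5)(3 8 6 9)(4 7)| = 12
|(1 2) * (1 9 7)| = 4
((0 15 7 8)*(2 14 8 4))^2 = (0 7 2 8 15 4 14) = [7, 1, 8, 3, 14, 5, 6, 2, 15, 9, 10, 11, 12, 13, 0, 4]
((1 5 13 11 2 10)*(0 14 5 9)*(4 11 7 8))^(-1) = (0 9 1 10 2 11 4 8 7 13 5 14) = [9, 10, 11, 3, 8, 14, 6, 13, 7, 1, 2, 4, 12, 5, 0]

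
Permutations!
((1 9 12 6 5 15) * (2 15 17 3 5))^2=(1 12 2)(3 17 5)(6 15 9)=[0, 12, 1, 17, 4, 3, 15, 7, 8, 6, 10, 11, 2, 13, 14, 9, 16, 5]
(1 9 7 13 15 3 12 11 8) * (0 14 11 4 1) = (0 14 11 8)(1 9 7 13 15 3 12 4) = [14, 9, 2, 12, 1, 5, 6, 13, 0, 7, 10, 8, 4, 15, 11, 3]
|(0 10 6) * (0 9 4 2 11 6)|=|(0 10)(2 11 6 9 4)|=10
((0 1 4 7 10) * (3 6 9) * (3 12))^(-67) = (0 7 1 10 4)(3 6 9 12) = [7, 10, 2, 6, 0, 5, 9, 1, 8, 12, 4, 11, 3]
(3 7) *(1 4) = [0, 4, 2, 7, 1, 5, 6, 3] = (1 4)(3 7)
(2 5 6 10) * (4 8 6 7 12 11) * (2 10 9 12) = (2 5 7)(4 8 6 9 12 11) = [0, 1, 5, 3, 8, 7, 9, 2, 6, 12, 10, 4, 11]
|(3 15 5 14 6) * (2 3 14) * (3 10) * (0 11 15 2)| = 12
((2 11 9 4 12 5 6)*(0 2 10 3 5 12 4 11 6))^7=(12)(0 2 6 10 3 5)(9 11)=[2, 1, 6, 5, 4, 0, 10, 7, 8, 11, 3, 9, 12]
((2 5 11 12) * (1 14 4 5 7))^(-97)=[0, 7, 12, 3, 14, 4, 6, 2, 8, 9, 10, 5, 11, 13, 1]=(1 7 2 12 11 5 4 14)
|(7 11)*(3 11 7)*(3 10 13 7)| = |(3 11 10 13 7)| = 5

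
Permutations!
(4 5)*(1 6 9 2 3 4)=(1 6 9 2 3 4 5)=[0, 6, 3, 4, 5, 1, 9, 7, 8, 2]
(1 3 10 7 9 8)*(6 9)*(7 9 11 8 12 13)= (1 3 10 9 12 13 7 6 11 8)= [0, 3, 2, 10, 4, 5, 11, 6, 1, 12, 9, 8, 13, 7]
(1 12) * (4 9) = (1 12)(4 9) = [0, 12, 2, 3, 9, 5, 6, 7, 8, 4, 10, 11, 1]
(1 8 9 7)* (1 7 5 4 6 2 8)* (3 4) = [0, 1, 8, 4, 6, 3, 2, 7, 9, 5] = (2 8 9 5 3 4 6)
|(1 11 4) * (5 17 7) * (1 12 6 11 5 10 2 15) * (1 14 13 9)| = 20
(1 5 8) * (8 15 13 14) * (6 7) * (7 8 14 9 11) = (1 5 15 13 9 11 7 6 8) = [0, 5, 2, 3, 4, 15, 8, 6, 1, 11, 10, 7, 12, 9, 14, 13]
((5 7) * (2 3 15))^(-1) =(2 15 3)(5 7) =[0, 1, 15, 2, 4, 7, 6, 5, 8, 9, 10, 11, 12, 13, 14, 3]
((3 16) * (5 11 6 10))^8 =(16) =[0, 1, 2, 3, 4, 5, 6, 7, 8, 9, 10, 11, 12, 13, 14, 15, 16]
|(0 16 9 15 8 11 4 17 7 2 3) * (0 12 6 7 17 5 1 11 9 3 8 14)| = |(17)(0 16 3 12 6 7 2 8 9 15 14)(1 11 4 5)| = 44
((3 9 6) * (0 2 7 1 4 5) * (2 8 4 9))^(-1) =[5, 7, 3, 6, 8, 4, 9, 2, 0, 1] =(0 5 4 8)(1 7 2 3 6 9)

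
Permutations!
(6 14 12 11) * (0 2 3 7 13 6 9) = [2, 1, 3, 7, 4, 5, 14, 13, 8, 0, 10, 9, 11, 6, 12] = (0 2 3 7 13 6 14 12 11 9)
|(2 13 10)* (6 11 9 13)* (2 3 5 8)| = |(2 6 11 9 13 10 3 5 8)| = 9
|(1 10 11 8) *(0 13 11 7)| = |(0 13 11 8 1 10 7)| = 7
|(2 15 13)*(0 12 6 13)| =6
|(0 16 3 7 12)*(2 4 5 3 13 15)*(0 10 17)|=12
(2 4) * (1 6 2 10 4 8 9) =(1 6 2 8 9)(4 10) =[0, 6, 8, 3, 10, 5, 2, 7, 9, 1, 4]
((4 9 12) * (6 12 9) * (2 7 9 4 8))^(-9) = (2 12 4 7 8 6 9) = [0, 1, 12, 3, 7, 5, 9, 8, 6, 2, 10, 11, 4]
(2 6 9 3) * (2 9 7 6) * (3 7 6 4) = (3 9 7 4) = [0, 1, 2, 9, 3, 5, 6, 4, 8, 7]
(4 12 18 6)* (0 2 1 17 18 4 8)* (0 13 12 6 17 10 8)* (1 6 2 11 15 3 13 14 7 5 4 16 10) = (0 11 15 3 13 12 16 10 8 14 7 5 4 2 6)(17 18) = [11, 1, 6, 13, 2, 4, 0, 5, 14, 9, 8, 15, 16, 12, 7, 3, 10, 18, 17]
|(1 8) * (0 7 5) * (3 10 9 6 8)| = |(0 7 5)(1 3 10 9 6 8)| = 6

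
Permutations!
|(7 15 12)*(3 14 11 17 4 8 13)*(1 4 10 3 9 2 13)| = |(1 4 8)(2 13 9)(3 14 11 17 10)(7 15 12)| = 15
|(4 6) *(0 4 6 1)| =3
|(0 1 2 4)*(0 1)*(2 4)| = |(1 4)| = 2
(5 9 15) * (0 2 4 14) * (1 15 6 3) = [2, 15, 4, 1, 14, 9, 3, 7, 8, 6, 10, 11, 12, 13, 0, 5] = (0 2 4 14)(1 15 5 9 6 3)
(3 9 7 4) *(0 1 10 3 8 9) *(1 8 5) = [8, 10, 2, 0, 5, 1, 6, 4, 9, 7, 3] = (0 8 9 7 4 5 1 10 3)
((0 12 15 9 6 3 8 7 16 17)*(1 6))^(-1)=(0 17 16 7 8 3 6 1 9 15 12)=[17, 9, 2, 6, 4, 5, 1, 8, 3, 15, 10, 11, 0, 13, 14, 12, 7, 16]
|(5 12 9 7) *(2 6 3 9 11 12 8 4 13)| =|(2 6 3 9 7 5 8 4 13)(11 12)| =18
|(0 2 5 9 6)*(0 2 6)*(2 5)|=4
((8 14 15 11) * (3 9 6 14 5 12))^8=(3 12 5 8 11 15 14 6 9)=[0, 1, 2, 12, 4, 8, 9, 7, 11, 3, 10, 15, 5, 13, 6, 14]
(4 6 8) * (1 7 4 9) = (1 7 4 6 8 9) = [0, 7, 2, 3, 6, 5, 8, 4, 9, 1]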